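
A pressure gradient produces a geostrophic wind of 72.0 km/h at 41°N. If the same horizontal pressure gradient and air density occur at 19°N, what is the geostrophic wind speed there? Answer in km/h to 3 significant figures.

With the same pressure gradient and density, V_g ∝ 1/f ∝ 1/sin φ.
V₂ = V₁ · sin φ₁ / sin φ₂ = 72.0 × sin 41° / sin 19°
V₂ = 72.0 × 0.6561/0.3256 = 145 km/h

145 km/h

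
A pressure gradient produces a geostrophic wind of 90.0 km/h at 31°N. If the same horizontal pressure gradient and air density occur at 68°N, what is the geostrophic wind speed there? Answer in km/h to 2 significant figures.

With the same pressure gradient and density, V_g ∝ 1/f ∝ 1/sin φ.
V₂ = V₁ · sin φ₁ / sin φ₂ = 90.0 × sin 31° / sin 68°
V₂ = 90.0 × 0.5150/0.9272 = 50 km/h

50 km/h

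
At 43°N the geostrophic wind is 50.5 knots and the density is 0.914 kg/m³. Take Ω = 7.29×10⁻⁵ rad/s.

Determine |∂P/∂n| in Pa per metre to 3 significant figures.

2.36×10⁻³ Pa/m

Coriolis parameter at 43°N:
f = 2Ω sin φ = 2 × 7.29×10⁻⁵ × sin 43° = 9.94×10⁻⁵ s⁻¹
Wind speed in SI: 50.5 knots = 26.0 m/s
Geostrophic balance rearranged: |∂P/∂n| = f ρ V_g
|∂P/∂n| = 9.94×10⁻⁵ × 0.914 × 26.0 = 2.36×10⁻³ Pa/m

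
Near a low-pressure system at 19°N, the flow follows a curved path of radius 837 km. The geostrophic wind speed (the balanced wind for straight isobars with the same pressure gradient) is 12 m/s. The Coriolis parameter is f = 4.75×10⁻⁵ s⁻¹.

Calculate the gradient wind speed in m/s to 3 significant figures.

Around a low, centrifugal force acts outward with Coriolis, so pressure-gradient force balances both:
(1/ρ)|∂P/∂n| = fV + V²/R  →  V² + fR·V − fR·V_g = 0
With fR = 4.75×10⁻⁵ × 837×10³ m = 39.8 m/s:
V = [−fR + √((fR)² + 4 fR V_g)]/2 = [−39.8 + √(39.8² + 4×39.8×12)]/2 = 9.66 m/s
Subgeostrophic (V < V_g = 12 m/s), as expected around a low.

9.66 m/s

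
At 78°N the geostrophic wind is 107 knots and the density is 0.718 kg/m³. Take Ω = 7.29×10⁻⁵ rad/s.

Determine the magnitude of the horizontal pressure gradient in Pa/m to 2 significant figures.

Coriolis parameter at 78°N:
f = 2Ω sin φ = 2 × 7.29×10⁻⁵ × sin 78° = 1.43×10⁻⁴ s⁻¹
Wind speed in SI: 107 knots = 55.0 m/s
Geostrophic balance rearranged: |∂P/∂n| = f ρ V_g
|∂P/∂n| = 1.43×10⁻⁴ × 0.718 × 55.0 = 5.64×10⁻³ Pa/m

5.6×10⁻³ Pa/m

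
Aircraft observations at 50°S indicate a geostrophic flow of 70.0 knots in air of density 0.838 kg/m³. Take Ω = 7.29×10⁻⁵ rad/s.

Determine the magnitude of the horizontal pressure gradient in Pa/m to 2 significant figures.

3.4×10⁻³ Pa/m

Coriolis parameter at 50°S:
f = 2Ω sin φ = 2 × 7.29×10⁻⁵ × sin 50° = 1.12×10⁻⁴ s⁻¹
Wind speed in SI: 70.0 knots = 36.0 m/s
Geostrophic balance rearranged: |∂P/∂n| = f ρ V_g
|∂P/∂n| = 1.12×10⁻⁴ × 0.838 × 36.0 = 3.37×10⁻³ Pa/m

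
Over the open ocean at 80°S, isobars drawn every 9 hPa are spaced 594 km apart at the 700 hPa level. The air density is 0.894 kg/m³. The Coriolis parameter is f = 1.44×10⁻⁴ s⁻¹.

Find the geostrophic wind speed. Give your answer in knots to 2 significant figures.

Pressure gradient: |∂P/∂n| = 900 Pa / 594000 m = 1.52×10⁻³ Pa/m
Geostrophic balance (pressure-gradient force = Coriolis force):
V_g = (1/(fρ)) |∂P/∂n| = 1.52×10⁻³ / (1.44×10⁻⁴ × 0.894) = 11.8 m/s
Converting: 11.8 m/s × 1.944 = 23 knots

23 knots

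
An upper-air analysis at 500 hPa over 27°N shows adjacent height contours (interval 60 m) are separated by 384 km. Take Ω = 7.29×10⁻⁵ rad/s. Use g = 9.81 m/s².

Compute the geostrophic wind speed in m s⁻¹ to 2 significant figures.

Coriolis parameter at 27°N:
f = 2Ω sin φ = 2 × 7.29×10⁻⁵ × sin 27° = 6.62×10⁻⁵ s⁻¹
Height gradient: |∂Z/∂n| = 60 m / 384000 m = 1.56×10⁻⁴
On a pressure surface, geostrophic balance gives V_g = (g/f)|∂Z/∂n|:
V_g = 9.81 × 1.56×10⁻⁴ / 6.62×10⁻⁵ = 23.2 m/s

23 m s⁻¹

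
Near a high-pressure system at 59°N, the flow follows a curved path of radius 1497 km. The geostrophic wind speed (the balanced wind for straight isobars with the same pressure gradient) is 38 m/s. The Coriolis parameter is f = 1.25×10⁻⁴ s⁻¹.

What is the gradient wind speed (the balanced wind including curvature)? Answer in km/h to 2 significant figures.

Around a high, pressure-gradient force acts outward with centrifugal, so Coriolis balances both:
fV = (1/ρ)|∂P/∂n| + V²/R  →  V² − fR·V + fR·V_g = 0
With fR = 1.25×10⁻⁴ × 1497×10³ m = 187 m/s:
V = [fR − √((fR)² − 4 fR V_g)]/2 = [187 − √(187² − 4×187×38)]/2 = 53 m/s
Supergeostrophic (V > V_g = 38 m/s), as expected around a high.
Converting: 53 m/s × 3.6 = 190 km/h

190 km/h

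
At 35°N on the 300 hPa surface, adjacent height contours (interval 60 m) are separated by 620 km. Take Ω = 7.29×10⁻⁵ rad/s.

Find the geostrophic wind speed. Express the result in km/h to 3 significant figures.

40.9 km/h

Coriolis parameter at 35°N:
f = 2Ω sin φ = 2 × 7.29×10⁻⁵ × sin 35° = 8.36×10⁻⁵ s⁻¹
Height gradient: |∂Z/∂n| = 60 m / 620000 m = 9.68×10⁻⁵
On a pressure surface, geostrophic balance gives V_g = (g/f)|∂Z/∂n|:
V_g = 9.81 × 9.68×10⁻⁵ / 8.36×10⁻⁵ = 11.4 m/s
Converting: 11.4 m/s × 3.6 = 40.9 km/h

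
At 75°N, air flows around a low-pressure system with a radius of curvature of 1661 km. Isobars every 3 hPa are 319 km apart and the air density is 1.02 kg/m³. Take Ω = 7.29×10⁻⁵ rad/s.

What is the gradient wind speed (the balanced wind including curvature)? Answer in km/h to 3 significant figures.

22.9 km/h

Coriolis parameter at 75°N:
f = 2Ω sin φ = 2 × 7.29×10⁻⁵ × sin 75° = 1.41×10⁻⁴ s⁻¹
Pressure gradient: |∂P/∂n| = 300 Pa / 319000 m = 9.40×10⁻⁴ Pa/m
Geostrophic speed: V_g = |∂P/∂n|/(fρ) = 9.40×10⁻⁴/(1.41×10⁻⁴ × 1.02) = 6.55 m/s
Around a low, centrifugal force acts outward with Coriolis, so pressure-gradient force balances both:
(1/ρ)|∂P/∂n| = fV + V²/R  →  V² + fR·V − fR·V_g = 0
With fR = 1.41×10⁻⁴ × 1661×10³ m = 234 m/s:
V = [−fR + √((fR)² + 4 fR V_g)]/2 = [−234 + √(234² + 4×234×6.55)]/2 = 6.37 m/s
Subgeostrophic (V < V_g = 6.55 m/s), as expected around a low.
Converting: 6.37 m/s × 3.6 = 22.9 km/h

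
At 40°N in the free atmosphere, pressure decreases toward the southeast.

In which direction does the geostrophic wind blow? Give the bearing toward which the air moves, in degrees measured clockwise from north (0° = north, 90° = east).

225°

The pressure-gradient force points toward the southeast (bearing 135°).
Geostrophic balance: in the Northern Hemisphere the Coriolis force deflects motion to the right, so the geostrophic wind blows 90° to the right of the pressure-gradient force (low pressure on the left).
Rotating 135° by 90° clockwise gives 225° — the wind blows toward the southwest.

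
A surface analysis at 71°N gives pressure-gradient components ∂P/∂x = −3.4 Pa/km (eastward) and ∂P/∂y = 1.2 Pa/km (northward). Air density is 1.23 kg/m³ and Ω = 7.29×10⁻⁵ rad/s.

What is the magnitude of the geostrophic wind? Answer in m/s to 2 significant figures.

21 m/s

Coriolis parameter at 71°N:
f = 2Ω sin φ = 2 × 7.29×10⁻⁵ × sin 71° = 1.38×10⁻⁴ s⁻¹
Component geostrophic relations (x east, y north):
u_g = −(1/(fρ)) ∂P/∂y,  v_g = (1/(fρ)) ∂P/∂x
u_g = −(1.2×10⁻³)/(1.38×10⁻⁴ × 1.23) = −7.08 m/s;  v_g = (−3.4×10⁻³)/(1.38×10⁻⁴ × 1.23) = −20.1 m/s
|V_g| = √(u_g² + v_g²) = 21.3 m/s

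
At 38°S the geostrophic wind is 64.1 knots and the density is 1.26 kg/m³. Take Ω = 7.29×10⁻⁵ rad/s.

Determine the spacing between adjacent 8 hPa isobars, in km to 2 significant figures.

Coriolis parameter at 38°S:
f = 2Ω sin φ = 2 × 7.29×10⁻⁵ × sin 38° = 8.98×10⁻⁵ s⁻¹
Wind speed in SI: 64.1 knots = 33.0 m/s
Geostrophic balance rearranged: |∂P/∂n| = f ρ V_g
|∂P/∂n| = 8.98×10⁻⁵ × 1.26 × 33.0 = 3.73×10⁻³ Pa/m
Isobar spacing: Δn = ΔP/|∂P/∂n| = 800 Pa / 3.73×10⁻³ Pa/m = 214498 m ≈ 210 km

210 km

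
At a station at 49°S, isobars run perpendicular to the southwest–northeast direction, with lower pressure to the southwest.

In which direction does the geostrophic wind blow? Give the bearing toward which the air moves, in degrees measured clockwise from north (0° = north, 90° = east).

135°

The pressure-gradient force points toward the southwest (bearing 225°).
Geostrophic balance: in the Southern Hemisphere the Coriolis force deflects motion to the left, so the geostrophic wind blows 90° to the left of the pressure-gradient force (low pressure on the right).
Rotating 225° by 90° counterclockwise gives 135° — the wind blows toward the southeast.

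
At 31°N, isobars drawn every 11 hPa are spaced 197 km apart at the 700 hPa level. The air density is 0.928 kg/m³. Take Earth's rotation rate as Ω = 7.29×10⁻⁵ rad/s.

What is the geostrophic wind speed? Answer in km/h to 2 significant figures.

290 km/h

Coriolis parameter at 31°N:
f = 2Ω sin φ = 2 × 7.29×10⁻⁵ × sin 31° = 7.51×10⁻⁵ s⁻¹
Pressure gradient: |∂P/∂n| = 1100 Pa / 197000 m = 5.58×10⁻³ Pa/m
Geostrophic balance (pressure-gradient force = Coriolis force):
V_g = (1/(fρ)) |∂P/∂n| = 5.58×10⁻³ / (7.51×10⁻⁵ × 0.928) = 80.1 m/s
Converting: 80.1 m/s × 3.6 = 290 km/h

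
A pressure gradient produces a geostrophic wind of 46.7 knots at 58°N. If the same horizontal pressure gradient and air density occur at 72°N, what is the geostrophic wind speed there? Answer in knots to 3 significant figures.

With the same pressure gradient and density, V_g ∝ 1/f ∝ 1/sin φ.
V₂ = V₁ · sin φ₁ / sin φ₂ = 46.7 × sin 58° / sin 72°
V₂ = 46.7 × 0.8480/0.9511 = 41.6 knots

41.6 knots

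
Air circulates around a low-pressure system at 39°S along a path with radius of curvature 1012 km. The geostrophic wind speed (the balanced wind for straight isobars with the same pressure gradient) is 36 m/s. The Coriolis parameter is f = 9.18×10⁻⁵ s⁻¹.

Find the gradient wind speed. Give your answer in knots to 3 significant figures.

53.9 knots

Around a low, centrifugal force acts outward with Coriolis, so pressure-gradient force balances both:
(1/ρ)|∂P/∂n| = fV + V²/R  →  V² + fR·V − fR·V_g = 0
With fR = 9.18×10⁻⁵ × 1012×10³ m = 92.9 m/s:
V = [−fR + √((fR)² + 4 fR V_g)]/2 = [−92.9 + √(92.9² + 4×92.9×36)]/2 = 27.7 m/s
Subgeostrophic (V < V_g = 36 m/s), as expected around a low.
Converting: 27.7 m/s × 1.944 = 53.9 knots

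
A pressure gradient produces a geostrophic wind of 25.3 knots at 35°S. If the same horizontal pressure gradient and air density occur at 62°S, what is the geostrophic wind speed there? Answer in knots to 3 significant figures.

16.4 knots

With the same pressure gradient and density, V_g ∝ 1/f ∝ 1/sin φ.
V₂ = V₁ · sin φ₁ / sin φ₂ = 25.3 × sin 35° / sin 62°
V₂ = 25.3 × 0.5736/0.8829 = 16.4 knots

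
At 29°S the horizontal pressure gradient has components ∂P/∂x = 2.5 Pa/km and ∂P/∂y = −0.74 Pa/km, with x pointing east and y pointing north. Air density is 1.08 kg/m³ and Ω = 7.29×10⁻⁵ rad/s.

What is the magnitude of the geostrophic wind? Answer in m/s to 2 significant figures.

Coriolis parameter at 29°S:
f = 2Ω sin φ = 2 × 7.29×10⁻⁵ × sin 29° = 7.07×10⁻⁵ s⁻¹
In the Southern Hemisphere f is negative: f = −7.07×10⁻⁵ s⁻¹.
Component geostrophic relations (x east, y north):
u_g = −(1/(fρ)) ∂P/∂y,  v_g = (1/(fρ)) ∂P/∂x
u_g = −(−0.74×10⁻³)/(−7.07×10⁻⁵ × 1.08) = −9.69 m/s;  v_g = (2.5×10⁻³)/(−7.07×10⁻⁵ × 1.08) = −32.7 m/s
|V_g| = √(u_g² + v_g²) = 34.2 m/s

34 m/s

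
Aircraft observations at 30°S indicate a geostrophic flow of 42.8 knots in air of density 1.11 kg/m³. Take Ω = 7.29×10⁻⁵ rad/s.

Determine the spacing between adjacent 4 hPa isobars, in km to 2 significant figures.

220 km

Coriolis parameter at 30°S:
f = 2Ω sin φ = 2 × 7.29×10⁻⁵ × sin 30° = 7.29×10⁻⁵ s⁻¹
Wind speed in SI: 42.8 knots = 22.0 m/s
Geostrophic balance rearranged: |∂P/∂n| = f ρ V_g
|∂P/∂n| = 7.29×10⁻⁵ × 1.11 × 22.0 = 1.78×10⁻³ Pa/m
Isobar spacing: Δn = ΔP/|∂P/∂n| = 400 Pa / 1.78×10⁻³ Pa/m = 224506 m ≈ 220 km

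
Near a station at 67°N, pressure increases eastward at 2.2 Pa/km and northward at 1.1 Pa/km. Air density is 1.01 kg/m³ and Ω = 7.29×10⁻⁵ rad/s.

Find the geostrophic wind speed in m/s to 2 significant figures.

Coriolis parameter at 67°N:
f = 2Ω sin φ = 2 × 7.29×10⁻⁵ × sin 67° = 1.34×10⁻⁴ s⁻¹
Component geostrophic relations (x east, y north):
u_g = −(1/(fρ)) ∂P/∂y,  v_g = (1/(fρ)) ∂P/∂x
u_g = −(1.1×10⁻³)/(1.34×10⁻⁴ × 1.01) = −8.11 m/s;  v_g = (2.2×10⁻³)/(1.34×10⁻⁴ × 1.01) = 16.2 m/s
|V_g| = √(u_g² + v_g²) = 18.1 m/s

18 m/s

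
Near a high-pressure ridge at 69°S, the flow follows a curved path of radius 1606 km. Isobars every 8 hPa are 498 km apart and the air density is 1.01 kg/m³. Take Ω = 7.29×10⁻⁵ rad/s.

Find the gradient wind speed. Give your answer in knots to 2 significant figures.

Coriolis parameter at 69°S:
f = 2Ω sin φ = 2 × 7.29×10⁻⁵ × sin 69° = 1.36×10⁻⁴ s⁻¹
Pressure gradient: |∂P/∂n| = 800 Pa / 498000 m = 1.61×10⁻³ Pa/m
Geostrophic speed: V_g = |∂P/∂n|/(fρ) = 1.61×10⁻³/(1.36×10⁻⁴ × 1.01) = 11.7 m/s
Around a high, pressure-gradient force acts outward with centrifugal, so Coriolis balances both:
fV = (1/ρ)|∂P/∂n| + V²/R  →  V² − fR·V + fR·V_g = 0
With fR = 1.36×10⁻⁴ × 1606×10³ m = 219 m/s:
V = [fR − √((fR)² − 4 fR V_g)]/2 = [219 − √(219² − 4×219×11.7)]/2 = 12.4 m/s
Supergeostrophic (V > V_g = 11.7 m/s), as expected around a high.
Converting: 12.4 m/s × 1.944 = 24 knots

24 knots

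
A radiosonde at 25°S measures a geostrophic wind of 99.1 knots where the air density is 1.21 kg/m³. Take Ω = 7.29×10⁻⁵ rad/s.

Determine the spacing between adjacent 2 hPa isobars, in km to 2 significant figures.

53 km

Coriolis parameter at 25°S:
f = 2Ω sin φ = 2 × 7.29×10⁻⁵ × sin 25° = 6.16×10⁻⁵ s⁻¹
Wind speed in SI: 99.1 knots = 51.0 m/s
Geostrophic balance rearranged: |∂P/∂n| = f ρ V_g
|∂P/∂n| = 6.16×10⁻⁵ × 1.21 × 51.0 = 3.80×10⁻³ Pa/m
Isobar spacing: Δn = ΔP/|∂P/∂n| = 200 Pa / 3.80×10⁻³ Pa/m = 52617 m ≈ 53 km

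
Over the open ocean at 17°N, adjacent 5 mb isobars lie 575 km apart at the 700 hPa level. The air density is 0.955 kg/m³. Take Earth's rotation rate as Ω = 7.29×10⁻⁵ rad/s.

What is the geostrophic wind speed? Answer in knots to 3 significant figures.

41.5 knots

Coriolis parameter at 17°N:
f = 2Ω sin φ = 2 × 7.29×10⁻⁵ × sin 17° = 4.26×10⁻⁵ s⁻¹
Pressure gradient: |∂P/∂n| = 500 Pa / 575000 m = 8.70×10⁻⁴ Pa/m
Geostrophic balance (pressure-gradient force = Coriolis force):
V_g = (1/(fρ)) |∂P/∂n| = 8.70×10⁻⁴ / (4.26×10⁻⁵ × 0.955) = 21.4 m/s
Converting: 21.4 m/s × 1.944 = 41.5 knots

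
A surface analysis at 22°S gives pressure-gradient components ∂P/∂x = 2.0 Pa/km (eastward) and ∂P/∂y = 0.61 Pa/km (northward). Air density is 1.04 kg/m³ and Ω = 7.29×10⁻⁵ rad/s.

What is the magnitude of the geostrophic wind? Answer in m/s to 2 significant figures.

37 m/s

Coriolis parameter at 22°S:
f = 2Ω sin φ = 2 × 7.29×10⁻⁵ × sin 22° = 5.46×10⁻⁵ s⁻¹
In the Southern Hemisphere f is negative: f = −5.46×10⁻⁵ s⁻¹.
Component geostrophic relations (x east, y north):
u_g = −(1/(fρ)) ∂P/∂y,  v_g = (1/(fρ)) ∂P/∂x
u_g = −(0.61×10⁻³)/(−5.46×10⁻⁵ × 1.04) = 10.7 m/s;  v_g = (2.0×10⁻³)/(−5.46×10⁻⁵ × 1.04) = −35.2 m/s
|V_g| = √(u_g² + v_g²) = 36.8 m/s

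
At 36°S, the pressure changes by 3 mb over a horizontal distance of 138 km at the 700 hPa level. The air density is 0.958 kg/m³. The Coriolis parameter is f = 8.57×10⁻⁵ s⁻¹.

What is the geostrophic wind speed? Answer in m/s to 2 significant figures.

Pressure gradient: |∂P/∂n| = 300 Pa / 138000 m = 2.17×10⁻³ Pa/m
Geostrophic balance (pressure-gradient force = Coriolis force):
V_g = (1/(fρ)) |∂P/∂n| = 2.17×10⁻³ / (8.57×10⁻⁵ × 0.958) = 26.5 m/s

26 m/s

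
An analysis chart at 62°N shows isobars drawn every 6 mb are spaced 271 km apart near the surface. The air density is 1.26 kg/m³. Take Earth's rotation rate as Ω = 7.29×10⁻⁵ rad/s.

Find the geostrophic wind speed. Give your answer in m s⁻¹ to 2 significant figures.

14 m s⁻¹

Coriolis parameter at 62°N:
f = 2Ω sin φ = 2 × 7.29×10⁻⁵ × sin 62° = 1.29×10⁻⁴ s⁻¹
Pressure gradient: |∂P/∂n| = 600 Pa / 271000 m = 2.21×10⁻³ Pa/m
Geostrophic balance (pressure-gradient force = Coriolis force):
V_g = (1/(fρ)) |∂P/∂n| = 2.21×10⁻³ / (1.29×10⁻⁴ × 1.26) = 13.6 m/s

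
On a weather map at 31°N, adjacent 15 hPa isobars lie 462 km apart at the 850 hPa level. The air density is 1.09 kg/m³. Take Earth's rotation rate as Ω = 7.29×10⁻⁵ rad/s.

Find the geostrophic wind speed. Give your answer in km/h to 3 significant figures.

Coriolis parameter at 31°N:
f = 2Ω sin φ = 2 × 7.29×10⁻⁵ × sin 31° = 7.51×10⁻⁵ s⁻¹
Pressure gradient: |∂P/∂n| = 1500 Pa / 462000 m = 3.25×10⁻³ Pa/m
Geostrophic balance (pressure-gradient force = Coriolis force):
V_g = (1/(fρ)) |∂P/∂n| = 3.25×10⁻³ / (7.51×10⁻⁵ × 1.09) = 39.7 m/s
Converting: 39.7 m/s × 3.6 = 143 km/h

143 km/h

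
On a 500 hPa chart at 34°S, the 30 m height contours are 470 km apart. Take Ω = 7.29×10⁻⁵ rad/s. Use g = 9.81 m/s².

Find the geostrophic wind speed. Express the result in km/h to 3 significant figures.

27.6 km/h

Coriolis parameter at 34°S:
f = 2Ω sin φ = 2 × 7.29×10⁻⁵ × sin 34° = 8.15×10⁻⁵ s⁻¹
Height gradient: |∂Z/∂n| = 30 m / 470000 m = 6.38×10⁻⁵
On a pressure surface, geostrophic balance gives V_g = (g/f)|∂Z/∂n|:
V_g = 9.81 × 6.38×10⁻⁵ / 8.15×10⁻⁵ = 7.68 m/s
Converting: 7.68 m/s × 3.6 = 27.6 km/h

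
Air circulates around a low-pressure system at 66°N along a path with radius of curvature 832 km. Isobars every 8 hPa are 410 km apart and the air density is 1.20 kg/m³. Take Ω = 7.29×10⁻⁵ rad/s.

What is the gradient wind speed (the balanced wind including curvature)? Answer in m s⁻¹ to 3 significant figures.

Coriolis parameter at 66°N:
f = 2Ω sin φ = 2 × 7.29×10⁻⁵ × sin 66° = 1.33×10⁻⁴ s⁻¹
Pressure gradient: |∂P/∂n| = 800 Pa / 410000 m = 1.95×10⁻³ Pa/m
Geostrophic speed: V_g = |∂P/∂n|/(fρ) = 1.95×10⁻³/(1.33×10⁻⁴ × 1.20) = 12.2 m/s
Around a low, centrifugal force acts outward with Coriolis, so pressure-gradient force balances both:
(1/ρ)|∂P/∂n| = fV + V²/R  →  V² + fR·V − fR·V_g = 0
With fR = 1.33×10⁻⁴ × 832×10³ m = 111 m/s:
V = [−fR + √((fR)² + 4 fR V_g)]/2 = [−111 + √(111² + 4×111×12.2)]/2 = 11.1 m/s
Subgeostrophic (V < V_g = 12.2 m/s), as expected around a low.

11.1 m s⁻¹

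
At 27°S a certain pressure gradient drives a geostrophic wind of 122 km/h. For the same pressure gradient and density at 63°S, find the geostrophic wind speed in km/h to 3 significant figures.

62.2 km/h

With the same pressure gradient and density, V_g ∝ 1/f ∝ 1/sin φ.
V₂ = V₁ · sin φ₁ / sin φ₂ = 122 × sin 27° / sin 63°
V₂ = 122 × 0.4540/0.8910 = 62.2 km/h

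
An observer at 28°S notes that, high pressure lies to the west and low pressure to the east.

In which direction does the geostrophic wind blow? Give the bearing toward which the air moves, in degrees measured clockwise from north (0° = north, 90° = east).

000°

The pressure-gradient force points toward the east (bearing 090°).
Geostrophic balance: in the Southern Hemisphere the Coriolis force deflects motion to the left, so the geostrophic wind blows 90° to the left of the pressure-gradient force (low pressure on the right).
Rotating 090° by 90° counterclockwise gives 000° — the wind blows toward the north.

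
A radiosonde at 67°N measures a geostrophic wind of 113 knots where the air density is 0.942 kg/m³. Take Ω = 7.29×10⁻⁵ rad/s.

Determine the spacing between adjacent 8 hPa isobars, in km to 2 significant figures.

110 km

Coriolis parameter at 67°N:
f = 2Ω sin φ = 2 × 7.29×10⁻⁵ × sin 67° = 1.34×10⁻⁴ s⁻¹
Wind speed in SI: 113 knots = 58.1 m/s
Geostrophic balance rearranged: |∂P/∂n| = f ρ V_g
|∂P/∂n| = 1.34×10⁻⁴ × 0.942 × 58.1 = 7.35×10⁻³ Pa/m
Isobar spacing: Δn = ΔP/|∂P/∂n| = 800 Pa / 7.35×10⁻³ Pa/m = 108853 m ≈ 110 km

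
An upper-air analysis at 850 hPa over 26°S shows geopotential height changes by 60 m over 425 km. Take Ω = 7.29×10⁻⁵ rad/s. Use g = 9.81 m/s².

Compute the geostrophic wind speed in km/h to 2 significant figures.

Coriolis parameter at 26°S:
f = 2Ω sin φ = 2 × 7.29×10⁻⁵ × sin 26° = 6.39×10⁻⁵ s⁻¹
Height gradient: |∂Z/∂n| = 60 m / 425000 m = 1.41×10⁻⁴
On a pressure surface, geostrophic balance gives V_g = (g/f)|∂Z/∂n|:
V_g = 9.81 × 1.41×10⁻⁴ / 6.39×10⁻⁵ = 21.7 m/s
Converting: 21.7 m/s × 3.6 = 78 km/h

78 km/h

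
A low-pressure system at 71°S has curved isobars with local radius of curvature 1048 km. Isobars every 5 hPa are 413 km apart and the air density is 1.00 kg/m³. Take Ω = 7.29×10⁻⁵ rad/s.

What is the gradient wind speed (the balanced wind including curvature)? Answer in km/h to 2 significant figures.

30 km/h

Coriolis parameter at 71°S:
f = 2Ω sin φ = 2 × 7.29×10⁻⁵ × sin 71° = 1.38×10⁻⁴ s⁻¹
Pressure gradient: |∂P/∂n| = 500 Pa / 413000 m = 1.21×10⁻³ Pa/m
Geostrophic speed: V_g = |∂P/∂n|/(fρ) = 1.21×10⁻³/(1.38×10⁻⁴ × 1.00) = 8.78 m/s
Around a low, centrifugal force acts outward with Coriolis, so pressure-gradient force balances both:
(1/ρ)|∂P/∂n| = fV + V²/R  →  V² + fR·V − fR·V_g = 0
With fR = 1.38×10⁻⁴ × 1048×10³ m = 144 m/s:
V = [−fR + √((fR)² + 4 fR V_g)]/2 = [−144 + √(144² + 4×144×8.78)]/2 = 8.3 m/s
Subgeostrophic (V < V_g = 8.78 m/s), as expected around a low.
Converting: 8.3 m/s × 3.6 = 30 km/h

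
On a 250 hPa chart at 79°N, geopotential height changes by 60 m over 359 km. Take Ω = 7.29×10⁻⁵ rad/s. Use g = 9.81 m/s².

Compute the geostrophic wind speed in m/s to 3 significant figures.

11.5 m/s

Coriolis parameter at 79°N:
f = 2Ω sin φ = 2 × 7.29×10⁻⁵ × sin 79° = 1.43×10⁻⁴ s⁻¹
Height gradient: |∂Z/∂n| = 60 m / 359000 m = 1.67×10⁻⁴
On a pressure surface, geostrophic balance gives V_g = (g/f)|∂Z/∂n|:
V_g = 9.81 × 1.67×10⁻⁴ / 1.43×10⁻⁴ = 11.5 m/s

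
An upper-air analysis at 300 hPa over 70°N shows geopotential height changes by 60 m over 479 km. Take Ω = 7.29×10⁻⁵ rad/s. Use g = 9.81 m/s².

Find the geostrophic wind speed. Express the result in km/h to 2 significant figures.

32 km/h

Coriolis parameter at 70°N:
f = 2Ω sin φ = 2 × 7.29×10⁻⁵ × sin 70° = 1.37×10⁻⁴ s⁻¹
Height gradient: |∂Z/∂n| = 60 m / 479000 m = 1.25×10⁻⁴
On a pressure surface, geostrophic balance gives V_g = (g/f)|∂Z/∂n|:
V_g = 9.81 × 1.25×10⁻⁴ / 1.37×10⁻⁴ = 8.97 m/s
Converting: 8.97 m/s × 3.6 = 32 km/h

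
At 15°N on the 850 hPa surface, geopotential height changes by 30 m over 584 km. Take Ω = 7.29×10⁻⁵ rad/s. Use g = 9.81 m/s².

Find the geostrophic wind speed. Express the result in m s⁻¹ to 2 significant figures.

13 m s⁻¹

Coriolis parameter at 15°N:
f = 2Ω sin φ = 2 × 7.29×10⁻⁵ × sin 15° = 3.77×10⁻⁵ s⁻¹
Height gradient: |∂Z/∂n| = 30 m / 584000 m = 5.14×10⁻⁵
On a pressure surface, geostrophic balance gives V_g = (g/f)|∂Z/∂n|:
V_g = 9.81 × 5.14×10⁻⁵ / 3.77×10⁻⁵ = 13.4 m/s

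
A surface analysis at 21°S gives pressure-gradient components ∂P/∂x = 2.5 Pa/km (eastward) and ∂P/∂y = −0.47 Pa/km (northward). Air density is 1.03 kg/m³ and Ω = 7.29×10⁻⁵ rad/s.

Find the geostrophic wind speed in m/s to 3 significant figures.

47.3 m/s

Coriolis parameter at 21°S:
f = 2Ω sin φ = 2 × 7.29×10⁻⁵ × sin 21° = 5.23×10⁻⁵ s⁻¹
In the Southern Hemisphere f is negative: f = −5.23×10⁻⁵ s⁻¹.
Component geostrophic relations (x east, y north):
u_g = −(1/(fρ)) ∂P/∂y,  v_g = (1/(fρ)) ∂P/∂x
u_g = −(−0.47×10⁻³)/(−5.23×10⁻⁵ × 1.03) = −8.73 m/s;  v_g = (2.5×10⁻³)/(−5.23×10⁻⁵ × 1.03) = −46.5 m/s
|V_g| = √(u_g² + v_g²) = 47.3 m/s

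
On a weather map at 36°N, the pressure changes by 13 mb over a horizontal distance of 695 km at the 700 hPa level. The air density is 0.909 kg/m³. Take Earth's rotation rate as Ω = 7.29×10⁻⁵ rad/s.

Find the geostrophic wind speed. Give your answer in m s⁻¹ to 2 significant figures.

24 m s⁻¹

Coriolis parameter at 36°N:
f = 2Ω sin φ = 2 × 7.29×10⁻⁵ × sin 36° = 8.57×10⁻⁵ s⁻¹
Pressure gradient: |∂P/∂n| = 1300 Pa / 695000 m = 1.87×10⁻³ Pa/m
Geostrophic balance (pressure-gradient force = Coriolis force):
V_g = (1/(fρ)) |∂P/∂n| = 1.87×10⁻³ / (8.57×10⁻⁵ × 0.909) = 24.0 m/s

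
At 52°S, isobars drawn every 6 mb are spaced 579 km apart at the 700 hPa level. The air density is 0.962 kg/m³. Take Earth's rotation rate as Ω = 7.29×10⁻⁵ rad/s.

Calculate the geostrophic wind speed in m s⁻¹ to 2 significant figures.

9.4 m s⁻¹

Coriolis parameter at 52°S:
f = 2Ω sin φ = 2 × 7.29×10⁻⁵ × sin 52° = 1.15×10⁻⁴ s⁻¹
Pressure gradient: |∂P/∂n| = 600 Pa / 579000 m = 1.04×10⁻³ Pa/m
Geostrophic balance (pressure-gradient force = Coriolis force):
V_g = (1/(fρ)) |∂P/∂n| = 1.04×10⁻³ / (1.15×10⁻⁴ × 0.962) = 9.38 m/s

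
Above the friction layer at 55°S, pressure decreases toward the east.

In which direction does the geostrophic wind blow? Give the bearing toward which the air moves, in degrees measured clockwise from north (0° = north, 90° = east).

000°

The pressure-gradient force points toward the east (bearing 090°).
Geostrophic balance: in the Southern Hemisphere the Coriolis force deflects motion to the left, so the geostrophic wind blows 90° to the left of the pressure-gradient force (low pressure on the right).
Rotating 090° by 90° counterclockwise gives 000° — the wind blows toward the north.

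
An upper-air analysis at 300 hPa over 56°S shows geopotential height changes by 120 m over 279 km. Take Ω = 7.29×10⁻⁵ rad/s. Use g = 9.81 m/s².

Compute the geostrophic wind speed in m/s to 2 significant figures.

35 m/s

Coriolis parameter at 56°S:
f = 2Ω sin φ = 2 × 7.29×10⁻⁵ × sin 56° = 1.21×10⁻⁴ s⁻¹
Height gradient: |∂Z/∂n| = 120 m / 279000 m = 4.30×10⁻⁴
On a pressure surface, geostrophic balance gives V_g = (g/f)|∂Z/∂n|:
V_g = 9.81 × 4.30×10⁻⁴ / 1.21×10⁻⁴ = 34.9 m/s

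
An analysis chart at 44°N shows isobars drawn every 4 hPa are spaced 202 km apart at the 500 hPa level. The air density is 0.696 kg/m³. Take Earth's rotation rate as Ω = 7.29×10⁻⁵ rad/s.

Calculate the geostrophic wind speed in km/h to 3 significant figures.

Coriolis parameter at 44°N:
f = 2Ω sin φ = 2 × 7.29×10⁻⁵ × sin 44° = 1.01×10⁻⁴ s⁻¹
Pressure gradient: |∂P/∂n| = 400 Pa / 202000 m = 1.98×10⁻³ Pa/m
Geostrophic balance (pressure-gradient force = Coriolis force):
V_g = (1/(fρ)) |∂P/∂n| = 1.98×10⁻³ / (1.01×10⁻⁴ × 0.696) = 28.1 m/s
Converting: 28.1 m/s × 3.6 = 101 km/h

101 km/h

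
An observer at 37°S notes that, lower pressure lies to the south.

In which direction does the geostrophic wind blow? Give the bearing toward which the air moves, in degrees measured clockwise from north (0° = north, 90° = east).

The pressure-gradient force points toward the south (bearing 180°).
Geostrophic balance: in the Southern Hemisphere the Coriolis force deflects motion to the left, so the geostrophic wind blows 90° to the left of the pressure-gradient force (low pressure on the right).
Rotating 180° by 90° counterclockwise gives 090° — the wind blows toward the east.

090°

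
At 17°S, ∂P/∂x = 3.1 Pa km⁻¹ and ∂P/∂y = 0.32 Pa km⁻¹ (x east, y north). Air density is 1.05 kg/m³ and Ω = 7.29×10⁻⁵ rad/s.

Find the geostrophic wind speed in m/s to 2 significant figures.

Coriolis parameter at 17°S:
f = 2Ω sin φ = 2 × 7.29×10⁻⁵ × sin 17° = 4.26×10⁻⁵ s⁻¹
In the Southern Hemisphere f is negative: f = −4.26×10⁻⁵ s⁻¹.
Component geostrophic relations (x east, y north):
u_g = −(1/(fρ)) ∂P/∂y,  v_g = (1/(fρ)) ∂P/∂x
u_g = −(0.32×10⁻³)/(−4.26×10⁻⁵ × 1.05) = 7.15 m/s;  v_g = (3.1×10⁻³)/(−4.26×10⁻⁵ × 1.05) = −69.3 m/s
|V_g| = √(u_g² + v_g²) = 69.6 m/s

70 m/s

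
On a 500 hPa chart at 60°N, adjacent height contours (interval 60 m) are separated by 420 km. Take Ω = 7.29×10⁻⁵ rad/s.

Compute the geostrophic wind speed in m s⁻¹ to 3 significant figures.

Coriolis parameter at 60°N:
f = 2Ω sin φ = 2 × 7.29×10⁻⁵ × sin 60° = 1.26×10⁻⁴ s⁻¹
Height gradient: |∂Z/∂n| = 60 m / 420000 m = 1.43×10⁻⁴
On a pressure surface, geostrophic balance gives V_g = (g/f)|∂Z/∂n|:
V_g = 9.81 × 1.43×10⁻⁴ / 1.26×10⁻⁴ = 11.1 m/s

11.1 m s⁻¹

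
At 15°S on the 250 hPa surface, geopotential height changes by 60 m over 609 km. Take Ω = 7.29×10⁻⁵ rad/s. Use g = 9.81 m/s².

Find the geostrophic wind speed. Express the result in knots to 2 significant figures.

50 knots

Coriolis parameter at 15°S:
f = 2Ω sin φ = 2 × 7.29×10⁻⁵ × sin 15° = 3.77×10⁻⁵ s⁻¹
Height gradient: |∂Z/∂n| = 60 m / 609000 m = 9.85×10⁻⁵
On a pressure surface, geostrophic balance gives V_g = (g/f)|∂Z/∂n|:
V_g = 9.81 × 9.85×10⁻⁵ / 3.77×10⁻⁵ = 25.6 m/s
Converting: 25.6 m/s × 1.944 = 50 knots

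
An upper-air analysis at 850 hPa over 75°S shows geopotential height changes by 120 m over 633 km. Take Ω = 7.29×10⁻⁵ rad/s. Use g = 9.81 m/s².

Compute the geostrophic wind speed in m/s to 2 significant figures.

Coriolis parameter at 75°S:
f = 2Ω sin φ = 2 × 7.29×10⁻⁵ × sin 75° = 1.41×10⁻⁴ s⁻¹
Height gradient: |∂Z/∂n| = 120 m / 633000 m = 1.90×10⁻⁴
On a pressure surface, geostrophic balance gives V_g = (g/f)|∂Z/∂n|:
V_g = 9.81 × 1.90×10⁻⁴ / 1.41×10⁻⁴ = 13.2 m/s

13 m/s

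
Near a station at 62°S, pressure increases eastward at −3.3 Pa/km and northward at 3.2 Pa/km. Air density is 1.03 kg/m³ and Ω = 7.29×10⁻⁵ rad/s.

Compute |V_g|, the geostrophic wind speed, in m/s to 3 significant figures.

34.7 m/s

Coriolis parameter at 62°S:
f = 2Ω sin φ = 2 × 7.29×10⁻⁵ × sin 62° = 1.29×10⁻⁴ s⁻¹
In the Southern Hemisphere f is negative: f = −1.29×10⁻⁴ s⁻¹.
Component geostrophic relations (x east, y north):
u_g = −(1/(fρ)) ∂P/∂y,  v_g = (1/(fρ)) ∂P/∂x
u_g = −(3.2×10⁻³)/(−1.29×10⁻⁴ × 1.03) = 24.1 m/s;  v_g = (−3.3×10⁻³)/(−1.29×10⁻⁴ × 1.03) = 24.9 m/s
|V_g| = √(u_g² + v_g²) = 34.7 m/s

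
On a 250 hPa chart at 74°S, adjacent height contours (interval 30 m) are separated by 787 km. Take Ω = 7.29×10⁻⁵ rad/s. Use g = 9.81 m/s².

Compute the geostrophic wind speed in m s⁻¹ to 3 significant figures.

Coriolis parameter at 74°S:
f = 2Ω sin φ = 2 × 7.29×10⁻⁵ × sin 74° = 1.40×10⁻⁴ s⁻¹
Height gradient: |∂Z/∂n| = 30 m / 787000 m = 3.81×10⁻⁵
On a pressure surface, geostrophic balance gives V_g = (g/f)|∂Z/∂n|:
V_g = 9.81 × 3.81×10⁻⁵ / 1.40×10⁻⁴ = 2.67 m/s

2.67 m s⁻¹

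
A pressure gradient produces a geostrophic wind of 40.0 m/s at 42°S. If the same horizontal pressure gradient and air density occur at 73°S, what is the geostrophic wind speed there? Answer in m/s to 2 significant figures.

28 m/s

With the same pressure gradient and density, V_g ∝ 1/f ∝ 1/sin φ.
V₂ = V₁ · sin φ₁ / sin φ₂ = 40.0 × sin 42° / sin 73°
V₂ = 40.0 × 0.6691/0.9563 = 28 m/s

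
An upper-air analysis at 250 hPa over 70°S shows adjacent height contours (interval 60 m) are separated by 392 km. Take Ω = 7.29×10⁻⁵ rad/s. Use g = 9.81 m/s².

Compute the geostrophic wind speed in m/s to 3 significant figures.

11.0 m/s

Coriolis parameter at 70°S:
f = 2Ω sin φ = 2 × 7.29×10⁻⁵ × sin 70° = 1.37×10⁻⁴ s⁻¹
Height gradient: |∂Z/∂n| = 60 m / 392000 m = 1.53×10⁻⁴
On a pressure surface, geostrophic balance gives V_g = (g/f)|∂Z/∂n|:
V_g = 9.81 × 1.53×10⁻⁴ / 1.37×10⁻⁴ = 11.0 m/s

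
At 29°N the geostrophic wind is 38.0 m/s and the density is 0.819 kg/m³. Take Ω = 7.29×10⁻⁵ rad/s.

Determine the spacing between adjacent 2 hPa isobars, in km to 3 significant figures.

90.9 km

Coriolis parameter at 29°N:
f = 2Ω sin φ = 2 × 7.29×10⁻⁵ × sin 29° = 7.07×10⁻⁵ s⁻¹
Geostrophic balance rearranged: |∂P/∂n| = f ρ V_g
|∂P/∂n| = 7.07×10⁻⁵ × 0.819 × 38.0 = 2.20×10⁻³ Pa/m
Isobar spacing: Δn = ΔP/|∂P/∂n| = 200 Pa / 2.20×10⁻³ Pa/m = 90915 m ≈ 90.9 km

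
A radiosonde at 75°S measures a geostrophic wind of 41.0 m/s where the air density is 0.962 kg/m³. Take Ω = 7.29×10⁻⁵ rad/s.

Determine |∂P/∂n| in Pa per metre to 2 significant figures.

5.6×10⁻³ Pa/m

Coriolis parameter at 75°S:
f = 2Ω sin φ = 2 × 7.29×10⁻⁵ × sin 75° = 1.41×10⁻⁴ s⁻¹
Geostrophic balance rearranged: |∂P/∂n| = f ρ V_g
|∂P/∂n| = 1.41×10⁻⁴ × 0.962 × 41.0 = 5.55×10⁻³ Pa/m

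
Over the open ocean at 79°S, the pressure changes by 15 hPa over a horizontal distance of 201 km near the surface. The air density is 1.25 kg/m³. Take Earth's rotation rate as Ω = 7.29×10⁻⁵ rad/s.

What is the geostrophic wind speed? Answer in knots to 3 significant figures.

81.1 knots

Coriolis parameter at 79°S:
f = 2Ω sin φ = 2 × 7.29×10⁻⁵ × sin 79° = 1.43×10⁻⁴ s⁻¹
Pressure gradient: |∂P/∂n| = 1500 Pa / 201000 m = 7.46×10⁻³ Pa/m
Geostrophic balance (pressure-gradient force = Coriolis force):
V_g = (1/(fρ)) |∂P/∂n| = 7.46×10⁻³ / (1.43×10⁻⁴ × 1.25) = 41.7 m/s
Converting: 41.7 m/s × 1.944 = 81.1 knots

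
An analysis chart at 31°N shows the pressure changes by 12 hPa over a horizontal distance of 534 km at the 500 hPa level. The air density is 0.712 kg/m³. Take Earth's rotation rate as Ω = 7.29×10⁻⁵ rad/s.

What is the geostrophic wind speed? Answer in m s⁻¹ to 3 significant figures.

42.0 m s⁻¹

Coriolis parameter at 31°N:
f = 2Ω sin φ = 2 × 7.29×10⁻⁵ × sin 31° = 7.51×10⁻⁵ s⁻¹
Pressure gradient: |∂P/∂n| = 1200 Pa / 534000 m = 2.25×10⁻³ Pa/m
Geostrophic balance (pressure-gradient force = Coriolis force):
V_g = (1/(fρ)) |∂P/∂n| = 2.25×10⁻³ / (7.51×10⁻⁵ × 0.712) = 42.0 m/s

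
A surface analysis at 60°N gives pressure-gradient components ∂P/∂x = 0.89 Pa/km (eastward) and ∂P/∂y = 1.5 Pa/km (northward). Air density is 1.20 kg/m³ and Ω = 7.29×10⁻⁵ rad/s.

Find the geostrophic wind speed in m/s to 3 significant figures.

11.5 m/s

Coriolis parameter at 60°N:
f = 2Ω sin φ = 2 × 7.29×10⁻⁵ × sin 60° = 1.26×10⁻⁴ s⁻¹
Component geostrophic relations (x east, y north):
u_g = −(1/(fρ)) ∂P/∂y,  v_g = (1/(fρ)) ∂P/∂x
u_g = −(1.5×10⁻³)/(1.26×10⁻⁴ × 1.20) = −9.90 m/s;  v_g = (0.89×10⁻³)/(1.26×10⁻⁴ × 1.20) = 5.87 m/s
|V_g| = √(u_g² + v_g²) = 11.5 m/s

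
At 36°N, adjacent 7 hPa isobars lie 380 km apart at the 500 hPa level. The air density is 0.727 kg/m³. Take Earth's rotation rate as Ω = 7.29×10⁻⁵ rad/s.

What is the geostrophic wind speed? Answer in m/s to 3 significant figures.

29.6 m/s

Coriolis parameter at 36°N:
f = 2Ω sin φ = 2 × 7.29×10⁻⁵ × sin 36° = 8.57×10⁻⁵ s⁻¹
Pressure gradient: |∂P/∂n| = 700 Pa / 380000 m = 1.84×10⁻³ Pa/m
Geostrophic balance (pressure-gradient force = Coriolis force):
V_g = (1/(fρ)) |∂P/∂n| = 1.84×10⁻³ / (8.57×10⁻⁵ × 0.727) = 29.6 m/s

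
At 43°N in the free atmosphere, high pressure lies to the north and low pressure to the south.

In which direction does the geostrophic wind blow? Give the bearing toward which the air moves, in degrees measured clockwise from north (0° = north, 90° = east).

The pressure-gradient force points toward the south (bearing 180°).
Geostrophic balance: in the Northern Hemisphere the Coriolis force deflects motion to the right, so the geostrophic wind blows 90° to the right of the pressure-gradient force (low pressure on the left).
Rotating 180° by 90° clockwise gives 270° — the wind blows toward the west.

270°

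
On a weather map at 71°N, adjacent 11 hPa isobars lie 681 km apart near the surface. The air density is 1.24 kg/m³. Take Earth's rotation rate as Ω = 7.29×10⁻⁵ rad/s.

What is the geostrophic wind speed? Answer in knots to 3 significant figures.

Coriolis parameter at 71°N:
f = 2Ω sin φ = 2 × 7.29×10⁻⁵ × sin 71° = 1.38×10⁻⁴ s⁻¹
Pressure gradient: |∂P/∂n| = 1100 Pa / 681000 m = 1.62×10⁻³ Pa/m
Geostrophic balance (pressure-gradient force = Coriolis force):
V_g = (1/(fρ)) |∂P/∂n| = 1.62×10⁻³ / (1.38×10⁻⁴ × 1.24) = 9.45 m/s
Converting: 9.45 m/s × 1.944 = 18.4 knots

18.4 knots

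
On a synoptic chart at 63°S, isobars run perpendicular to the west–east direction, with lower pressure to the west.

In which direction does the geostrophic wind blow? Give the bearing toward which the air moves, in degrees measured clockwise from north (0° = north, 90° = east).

180°

The pressure-gradient force points toward the west (bearing 270°).
Geostrophic balance: in the Southern Hemisphere the Coriolis force deflects motion to the left, so the geostrophic wind blows 90° to the left of the pressure-gradient force (low pressure on the right).
Rotating 270° by 90° counterclockwise gives 180° — the wind blows toward the south.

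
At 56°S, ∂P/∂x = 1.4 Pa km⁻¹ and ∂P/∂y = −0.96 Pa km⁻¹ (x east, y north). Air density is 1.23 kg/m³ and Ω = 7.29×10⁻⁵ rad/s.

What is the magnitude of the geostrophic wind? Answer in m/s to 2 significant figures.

11 m/s

Coriolis parameter at 56°S:
f = 2Ω sin φ = 2 × 7.29×10⁻⁵ × sin 56° = 1.21×10⁻⁴ s⁻¹
In the Southern Hemisphere f is negative: f = −1.21×10⁻⁴ s⁻¹.
Component geostrophic relations (x east, y north):
u_g = −(1/(fρ)) ∂P/∂y,  v_g = (1/(fρ)) ∂P/∂x
u_g = −(−0.96×10⁻³)/(−1.21×10⁻⁴ × 1.23) = −6.46 m/s;  v_g = (1.4×10⁻³)/(−1.21×10⁻⁴ × 1.23) = −9.42 m/s
|V_g| = √(u_g² + v_g²) = 11.4 m/s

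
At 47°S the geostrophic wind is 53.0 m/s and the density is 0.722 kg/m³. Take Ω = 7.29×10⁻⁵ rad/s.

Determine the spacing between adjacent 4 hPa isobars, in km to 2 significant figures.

Coriolis parameter at 47°S:
f = 2Ω sin φ = 2 × 7.29×10⁻⁵ × sin 47° = 1.07×10⁻⁴ s⁻¹
Geostrophic balance rearranged: |∂P/∂n| = f ρ V_g
|∂P/∂n| = 1.07×10⁻⁴ × 0.722 × 53.0 = 4.08×10⁻³ Pa/m
Isobar spacing: Δn = ΔP/|∂P/∂n| = 400 Pa / 4.08×10⁻³ Pa/m = 98031 m ≈ 98 km

98 km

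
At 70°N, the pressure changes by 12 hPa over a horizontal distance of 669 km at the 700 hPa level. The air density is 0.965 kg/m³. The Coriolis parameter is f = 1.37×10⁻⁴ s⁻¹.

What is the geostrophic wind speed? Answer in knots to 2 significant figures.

26 knots

Pressure gradient: |∂P/∂n| = 1200 Pa / 669000 m = 1.79×10⁻³ Pa/m
Geostrophic balance (pressure-gradient force = Coriolis force):
V_g = (1/(fρ)) |∂P/∂n| = 1.79×10⁻³ / (1.37×10⁻⁴ × 0.965) = 13.6 m/s
Converting: 13.6 m/s × 1.944 = 26 knots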